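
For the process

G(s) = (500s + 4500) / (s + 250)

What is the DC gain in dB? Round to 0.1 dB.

G(0) = 4500 / 250 = 18
20 log₁₀(18) ≈ 25.11 dB

25.1 dB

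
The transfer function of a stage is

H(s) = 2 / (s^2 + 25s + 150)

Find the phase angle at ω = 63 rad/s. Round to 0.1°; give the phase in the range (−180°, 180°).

Substitute s = j63:
Numerator: 2 = 2 + j0
Denominator: (j63)^2 + 25(j63) + 150 = -3819 + j1575
|N| = √(2² + 0²) ≈ 2, ∠N ≈ 0.00°
|D| = √(3819² + 1575²) ≈ 4131, ∠D ≈ 157.59°
∠H = 0.00° − 157.59° = -157.59°

-157.6°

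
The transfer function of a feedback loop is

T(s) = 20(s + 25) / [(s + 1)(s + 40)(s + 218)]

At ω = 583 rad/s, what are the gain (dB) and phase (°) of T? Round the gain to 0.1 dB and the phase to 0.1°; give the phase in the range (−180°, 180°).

At s = jω = j583:
zero (s+25): 25 + j583 → |·| = √(25²+583²) = √340514 ≈ 583.54, ∠ = arctan(583/25) ≈ 87.54°
pole (s+1): 1 + j583 → |·| = √(1²+583²) = √339890 ≈ 583, ∠ = arctan(583/1) ≈ 89.90°
pole (s+40): 40 + j583 → |·| = √(40²+583²) = √341489 ≈ 584.37, ∠ = arctan(583/40) ≈ 86.08°
pole (s+218): 218 + j583 → |·| = √(218²+583²) = √387413 ≈ 622.43, ∠ = arctan(583/218) ≈ 69.50°
|T| = 20 · 583.54 / 2.1205e+08 ≈ 5.5038e-05
Gain = 20 log₁₀(5.5038e-05) ≈ -85.19 dB
∠T = 87.54° − 245.48° = -157.94°

-85.2 dB, -157.9°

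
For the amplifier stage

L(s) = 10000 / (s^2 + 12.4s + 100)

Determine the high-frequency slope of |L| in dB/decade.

Each pole contributes −20 dB/decade at high frequency; each zero contributes +20 dB/decade.
Net: 0 zero(s) − 2 pole(s) → -40 dB/decade.

-40 dB/decade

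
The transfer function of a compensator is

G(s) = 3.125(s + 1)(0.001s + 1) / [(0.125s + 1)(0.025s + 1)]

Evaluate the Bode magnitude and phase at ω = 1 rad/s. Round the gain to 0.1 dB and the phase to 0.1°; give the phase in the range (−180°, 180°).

12.8 dB, 36.5°

At ω = 1 rad/s:
zero (1 + j1·1) = 1 + j1 → |·| ≈ 1.4142, ∠ ≈ 45.00°
zero (1 + j1·0.001) = 1 + j0.001 → |·| ≈ 1, ∠ ≈ 0.06°
pole (1 + j1·0.125) = 1 + j0.125 → |·| ≈ 1.0078, ∠ ≈ 7.13°
pole (1 + j1·0.025) = 1 + j0.025 → |·| ≈ 1.0003, ∠ ≈ 1.43°
|G| = 3.125 · 1.4142 · 1 / (1.0078 · 1.0003) ≈ 4.3839
Gain = 20 log₁₀(4.3839) ≈ 12.84 dB
∠G = (45.00° + 0.06°) − (7.13° + 1.43°) = 36.50°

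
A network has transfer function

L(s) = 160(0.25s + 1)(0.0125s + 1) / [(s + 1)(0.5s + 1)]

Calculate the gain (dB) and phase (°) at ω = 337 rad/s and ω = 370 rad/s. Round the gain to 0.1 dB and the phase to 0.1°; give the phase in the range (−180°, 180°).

ω = 337: 0.2 dB, -13.5°; ω = 370: 0.2 dB, -12.4°

At ω = 337 rad/s:
zero (1 + j337·0.25) = 1 + j84.25 → |·| ≈ 84.256, ∠ ≈ 89.32°
zero (1 + j337·0.0125) = 1 + j4.2125 → |·| ≈ 4.3296, ∠ ≈ 76.65°
pole (1 + j337·1) = 1 + j337 → |·| ≈ 337, ∠ ≈ 89.83°
pole (1 + j337·0.5) = 1 + j168.5 → |·| ≈ 168.5, ∠ ≈ 89.66°
|L| = 160 · 84.256 · 4.3296 / (337 · 168.5) ≈ 1.0279
Gain = 20 log₁₀(1.0279) ≈ 0.24 dB
∠L = (89.32° + 76.65°) − (89.83° + 89.66°) = -13.52°

At ω = 370 rad/s:
zero (1 + j370·0.25) = 1 + j92.5 → |·| ≈ 92.505, ∠ ≈ 89.38°
zero (1 + j370·0.0125) = 1 + j4.625 → |·| ≈ 4.7319, ∠ ≈ 77.80°
pole (1 + j370·1) = 1 + j370 → |·| ≈ 370, ∠ ≈ 89.85°
pole (1 + j370·0.5) = 1 + j185 → |·| ≈ 185, ∠ ≈ 89.69°
|L| = 160 · 92.505 · 4.7319 / (370 · 185) ≈ 1.0232
Gain = 20 log₁₀(1.0232) ≈ 0.20 dB
∠L = (89.38° + 77.80°) − (89.85° + 89.69°) = -12.36°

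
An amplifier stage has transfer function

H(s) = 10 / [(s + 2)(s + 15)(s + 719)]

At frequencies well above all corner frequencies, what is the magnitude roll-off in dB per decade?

-60 dB/decade

Each pole contributes −20 dB/decade at high frequency; each zero contributes +20 dB/decade.
Net: 0 zero(s) − 3 pole(s) → -60 dB/decade.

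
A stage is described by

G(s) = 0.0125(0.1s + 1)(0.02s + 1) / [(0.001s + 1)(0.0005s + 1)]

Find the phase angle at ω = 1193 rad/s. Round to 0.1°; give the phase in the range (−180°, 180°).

96.3°

At ω = 1193 rad/s:
zero (1 + j1193·0.1) = 1 + j119.3 → |·| ≈ 119.3, ∠ ≈ 89.52°
zero (1 + j1193·0.02) = 1 + j23.86 → |·| ≈ 23.881, ∠ ≈ 87.60°
pole (1 + j1193·0.001) = 1 + j1.193 → |·| ≈ 1.5567, ∠ ≈ 50.03°
pole (1 + j1193·0.0005) = 1 + j0.5965 → |·| ≈ 1.1644, ∠ ≈ 30.82°
∠G = (89.52° + 87.60°) − (50.03° + 30.82°) = 96.27°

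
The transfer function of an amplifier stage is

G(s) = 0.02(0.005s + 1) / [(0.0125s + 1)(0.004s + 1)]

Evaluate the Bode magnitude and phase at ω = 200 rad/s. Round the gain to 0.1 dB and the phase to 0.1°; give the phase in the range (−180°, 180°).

-41.7 dB, -61.9°

At ω = 200 rad/s:
zero (1 + j200·0.005) = 1 + j1 → |·| ≈ 1.4142, ∠ ≈ 45.00°
pole (1 + j200·0.0125) = 1 + j2.5 → |·| ≈ 2.6926, ∠ ≈ 68.20°
pole (1 + j200·0.004) = 1 + j0.8 → |·| ≈ 1.2806, ∠ ≈ 38.66°
|G| = 0.02 · 1.4142 / (2.6926 · 1.2806) ≈ 0.0082027
Gain = 20 log₁₀(0.0082027) ≈ -41.72 dB
∠G = (45.00°) − (68.20° + 38.66°) = -61.86°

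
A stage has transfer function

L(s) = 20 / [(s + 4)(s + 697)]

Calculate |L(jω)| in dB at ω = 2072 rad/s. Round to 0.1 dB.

-107.1 dB

At s = jω = j2072:
pole (s+4): 4 + j2072 → |·| = √(4²+2072²) = √4293200 ≈ 2072, ∠ = arctan(2072/4) ≈ 89.89°
pole (s+697): 697 + j2072 → |·| = √(697²+2072²) = √4778993 ≈ 2186.1, ∠ = arctan(2072/697) ≈ 71.41°
|L| = 20 / 4.5296e+06 ≈ 4.4154e-06
Gain = 20 log₁₀(4.4154e-06) ≈ -107.10 dB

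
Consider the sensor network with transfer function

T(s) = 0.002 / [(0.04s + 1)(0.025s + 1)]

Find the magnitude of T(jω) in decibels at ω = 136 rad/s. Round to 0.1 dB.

-79.8 dB

At ω = 136 rad/s:
pole (1 + j136·0.04) = 1 + j5.44 → |·| ≈ 5.5311, ∠ ≈ 79.58°
pole (1 + j136·0.025) = 1 + j3.4 → |·| ≈ 3.544, ∠ ≈ 73.61°
|T| = 0.002 · 1 / (5.5311 · 3.544) ≈ 0.00010203
Gain = 20 log₁₀(0.00010203) ≈ -79.83 dB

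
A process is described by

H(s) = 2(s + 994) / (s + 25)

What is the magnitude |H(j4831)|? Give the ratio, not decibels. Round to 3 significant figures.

At s = jω = j4831:
zero (s+994): 994 + j4831 → |·| = √(994²+4831²) = √24326597 ≈ 4932.2, ∠ = arctan(4831/994) ≈ 78.37°
pole (s+25): 25 + j4831 → |·| = √(25²+4831²) = √23339186 ≈ 4831.1, ∠ = arctan(4831/25) ≈ 89.70°
|H| = 2 · 4932.2 / 4831.1 ≈ 2.0419

2.04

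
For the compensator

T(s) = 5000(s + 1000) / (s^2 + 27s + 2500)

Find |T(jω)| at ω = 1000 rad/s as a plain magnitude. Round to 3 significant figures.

At s = jω = j1000:
zero (s+1000): 1000 + j1000 → |·| = √(1000²+1000²) = √2000000 ≈ 1414.2, ∠ = arctan(1000/1000) ≈ 45.00°
quadratic: (j1000)² + 27·j1000 + 2500 = -997500 + j27000 → |·| ≈ 9.9787e+05, ∠ ≈ 178.45°
|T| = 5000 · 1414.2 / 9.9787e+05 ≈ 7.0861

7.09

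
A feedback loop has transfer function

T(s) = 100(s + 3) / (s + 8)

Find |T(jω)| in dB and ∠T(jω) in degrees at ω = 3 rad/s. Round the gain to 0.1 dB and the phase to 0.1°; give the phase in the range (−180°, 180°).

At s = jω = j3:
zero (s+3): 3 + j3 → |·| = √(3²+3²) = √18 ≈ 4.2426, ∠ = arctan(3/3) ≈ 45.00°
pole (s+8): 8 + j3 → |·| = √(8²+3²) = √73 ≈ 8.544, ∠ = arctan(3/8) ≈ 20.56°
|T| = 100 · 4.2426 / 8.544 ≈ 49.656
Gain = 20 log₁₀(49.656) ≈ 33.92 dB
∠T = 45.00° − 20.56° = 24.44°

33.9 dB, 24.4°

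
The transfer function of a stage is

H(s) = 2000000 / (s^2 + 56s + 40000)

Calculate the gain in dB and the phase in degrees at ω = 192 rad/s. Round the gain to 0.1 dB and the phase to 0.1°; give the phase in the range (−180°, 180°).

45.0 dB, -73.7°

At s = jω = j192:
quadratic: (j192)² + 56·j192 + 40000 = 3136 + j10752 → |·| ≈ 11200, ∠ ≈ 73.74°
|H| = 2000000 / 11200 ≈ 178.57
Gain = 20 log₁₀(178.57) ≈ 45.04 dB
∠H = 0.00° − 73.74° = -73.74°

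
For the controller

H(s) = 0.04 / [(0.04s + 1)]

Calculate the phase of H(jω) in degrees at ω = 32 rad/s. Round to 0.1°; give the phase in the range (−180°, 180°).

At ω = 32 rad/s:
pole (1 + j32·0.04) = 1 + j1.28 → |·| ≈ 1.6243, ∠ ≈ 52.00°
∠H = (0°) − (52.00°) = -52.00°

-52.0°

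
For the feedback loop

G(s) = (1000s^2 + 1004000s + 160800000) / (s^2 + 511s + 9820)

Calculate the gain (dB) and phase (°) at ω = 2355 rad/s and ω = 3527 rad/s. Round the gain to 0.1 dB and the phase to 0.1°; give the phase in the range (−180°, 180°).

Substitute s = j2355:
Numerator: 1000(j2355)^2 + 1004000(j2355) + 160800000 = -5385225000 + j2364420000
Denominator: (j2355)^2 + 511(j2355) + 9820 = -5536205 + j1203405
|N| = √(5385225000² + 2364420000²) ≈ 5.8814e+09, ∠N ≈ 156.30°
|D| = √(5536205² + 1203405²) ≈ 5.6655e+06, ∠D ≈ 167.74°
|G| = 5.8814e+09 / 5.6655e+06 ≈ 1038.1
Gain = 20 log₁₀(1038.1) ≈ 60.32 dB
∠G = 156.30° − 167.74° = -11.44°

Substitute s = j3527:
Numerator: 1000(j3527)^2 + 1004000(j3527) + 160800000 = -12278929000 + j3541108000
Denominator: (j3527)^2 + 511(j3527) + 9820 = -12429909 + j1802297
|N| = √(12278929000² + 3541108000²) ≈ 1.2779e+10, ∠N ≈ 163.91°
|D| = √(12429909² + 1802297²) ≈ 1.256e+07, ∠D ≈ 171.75°
|G| = 1.2779e+10 / 1.256e+07 ≈ 1017.4
Gain = 20 log₁₀(1017.4) ≈ 60.15 dB
∠G = 163.91° − 171.75° = -7.84°

ω = 2355: 60.3 dB, -11.4°; ω = 3527: 60.2 dB, -7.8°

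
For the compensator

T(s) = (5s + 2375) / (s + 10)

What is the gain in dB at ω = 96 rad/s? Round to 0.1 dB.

Substitute s = j96:
Numerator: 5(j96) + 2375 = 2375 + j480
Denominator: (j96) + 10 = 10 + j96
|N| = √(2375² + 480²) ≈ 2423, ∠N ≈ 11.43°
|D| = √(10² + 96²) ≈ 96.519, ∠D ≈ 84.05°
|T| = 2423 / 96.519 ≈ 25.104
Gain = 20 log₁₀(25.104) ≈ 27.99 dB

28.0 dB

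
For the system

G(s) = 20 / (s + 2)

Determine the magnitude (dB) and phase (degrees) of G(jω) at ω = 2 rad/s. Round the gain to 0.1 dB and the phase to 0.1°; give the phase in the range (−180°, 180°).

Substitute s = j2:
Numerator: 20 = 20 + j0
Denominator: (j2) + 2 = 2 + j2
|N| = √(20² + 0²) ≈ 20, ∠N ≈ 0.00°
|D| = √(2² + 2²) ≈ 2.8284, ∠D ≈ 45.00°
|G| = 20 / 2.8284 ≈ 7.0711
Gain = 20 log₁₀(7.0711) ≈ 16.99 dB
∠G = 0.00° − 45.00° = -45.00°

17.0 dB, -45.0°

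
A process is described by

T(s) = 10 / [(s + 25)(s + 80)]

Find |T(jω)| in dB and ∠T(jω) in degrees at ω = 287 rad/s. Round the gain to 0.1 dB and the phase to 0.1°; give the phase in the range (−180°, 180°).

At s = jω = j287:
pole (s+25): 25 + j287 → |·| = √(25²+287²) = √82994 ≈ 288.09, ∠ = arctan(287/25) ≈ 85.02°
pole (s+80): 80 + j287 → |·| = √(80²+287²) = √88769 ≈ 297.94, ∠ = arctan(287/80) ≈ 74.42°
|T| = 10 / 85834 ≈ 0.0001165
Gain = 20 log₁₀(0.0001165) ≈ -78.67 dB
∠T = 0.00° − 159.44° = -159.44°

-78.7 dB, -159.4°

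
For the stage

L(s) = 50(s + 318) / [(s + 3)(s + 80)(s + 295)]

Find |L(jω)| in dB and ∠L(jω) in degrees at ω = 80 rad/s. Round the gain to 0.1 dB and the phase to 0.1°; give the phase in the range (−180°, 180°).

At s = jω = j80:
zero (s+318): 318 + j80 → |·| = √(318²+80²) = √107524 ≈ 327.91, ∠ = arctan(80/318) ≈ 14.12°
pole (s+3): 3 + j80 → |·| = √(3²+80²) = √6409 ≈ 80.056, ∠ = arctan(80/3) ≈ 87.85°
pole (s+80): 80 + j80 → |·| = √(80²+80²) = √12800 ≈ 113.14, ∠ = arctan(80/80) ≈ 45.00°
pole (s+295): 295 + j80 → |·| = √(295²+80²) = √93425 ≈ 305.66, ∠ = arctan(80/295) ≈ 15.17°
|L| = 50 · 327.91 / 2.7685e+06 ≈ 0.0059222
Gain = 20 log₁₀(0.0059222) ≈ -44.55 dB
∠L = 14.12° − 148.02° = -133.90°

-44.6 dB, -133.9°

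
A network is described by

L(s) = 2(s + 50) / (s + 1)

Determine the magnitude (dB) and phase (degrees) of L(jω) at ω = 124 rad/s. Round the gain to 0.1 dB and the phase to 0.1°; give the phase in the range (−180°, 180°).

6.7 dB, -21.5°

At s = jω = j124:
zero (s+50): 50 + j124 → |·| = √(50²+124²) = √17876 ≈ 133.7, ∠ = arctan(124/50) ≈ 68.04°
pole (s+1): 1 + j124 → |·| = √(1²+124²) = √15377 ≈ 124, ∠ = arctan(124/1) ≈ 89.54°
|L| = 2 · 133.7 / 124 ≈ 2.1565
Gain = 20 log₁₀(2.1565) ≈ 6.67 dB
∠L = 68.04° − 89.54° = -21.50°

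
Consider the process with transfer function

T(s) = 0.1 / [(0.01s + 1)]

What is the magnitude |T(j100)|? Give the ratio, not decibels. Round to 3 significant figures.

0.0707

At ω = 100 rad/s:
pole (1 + j100·0.01) = 1 + j1 → |·| ≈ 1.4142, ∠ ≈ 45.00°
|T| = 0.1 · 1 / (1.4142) ≈ 0.070711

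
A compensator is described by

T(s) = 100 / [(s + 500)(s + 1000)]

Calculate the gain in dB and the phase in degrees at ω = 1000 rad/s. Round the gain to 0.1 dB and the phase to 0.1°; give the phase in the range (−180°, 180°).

At s = jω = j1000:
pole (s+500): 500 + j1000 → |·| = √(500²+1000²) = √1250000 ≈ 1118, ∠ = arctan(1000/500) ≈ 63.43°
pole (s+1000): 1000 + j1000 → |·| = √(1000²+1000²) = √2000000 ≈ 1414.2, ∠ = arctan(1000/1000) ≈ 45.00°
|T| = 100 / 1.5811e+06 ≈ 6.3247e-05
Gain = 20 log₁₀(6.3247e-05) ≈ -83.98 dB
∠T = 0.00° − 108.43° = -108.43°

-84.0 dB, -108.4°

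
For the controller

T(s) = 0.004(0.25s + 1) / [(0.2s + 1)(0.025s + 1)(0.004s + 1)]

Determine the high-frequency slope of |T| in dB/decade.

-40 dB/decade

Each pole contributes −20 dB/decade at high frequency; each zero contributes +20 dB/decade.
Net: 1 zero(s) − 3 pole(s) → -40 dB/decade.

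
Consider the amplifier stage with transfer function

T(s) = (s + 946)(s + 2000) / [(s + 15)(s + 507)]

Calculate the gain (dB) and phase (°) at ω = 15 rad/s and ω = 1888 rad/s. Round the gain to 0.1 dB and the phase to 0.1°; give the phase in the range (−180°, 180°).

At s = jω = j15:
zero (s+946): 946 + j15 → |·| = √(946²+15²) = √895141 ≈ 946.12, ∠ = arctan(15/946) ≈ 0.91°
zero (s+2000): 2000 + j15 → |·| = √(2000²+15²) = √4000225 ≈ 2000.1, ∠ = arctan(15/2000) ≈ 0.43°
pole (s+15): 15 + j15 → |·| = √(15²+15²) = √450 ≈ 21.213, ∠ = arctan(15/15) ≈ 45.00°
pole (s+507): 507 + j15 → |·| = √(507²+15²) = √257274 ≈ 507.22, ∠ = arctan(15/507) ≈ 1.69°
|T| = 1 · 1.8923e+06 / 10760 ≈ 175.86
Gain = 20 log₁₀(175.86) ≈ 44.90 dB
∠T = 1.34° − 46.69° = -45.35°

At s = jω = j1888:
zero (s+946): 946 + j1888 → |·| = √(946²+1888²) = √4459460 ≈ 2111.7, ∠ = arctan(1888/946) ≈ 63.39°
zero (s+2000): 2000 + j1888 → |·| = √(2000²+1888²) = √7564544 ≈ 2750.4, ∠ = arctan(1888/2000) ≈ 43.35°
pole (s+15): 15 + j1888 → |·| = √(15²+1888²) = √3564769 ≈ 1888.1, ∠ = arctan(1888/15) ≈ 89.54°
pole (s+507): 507 + j1888 → |·| = √(507²+1888²) = √3821593 ≈ 1954.9, ∠ = arctan(1888/507) ≈ 74.97°
|T| = 1 · 5.808e+06 / 3.691e+06 ≈ 1.5736
Gain = 20 log₁₀(1.5736) ≈ 3.94 dB
∠T = 106.74° − 164.51° = -57.77°

ω = 15: 44.9 dB, -45.4°; ω = 1888: 3.9 dB, -57.8°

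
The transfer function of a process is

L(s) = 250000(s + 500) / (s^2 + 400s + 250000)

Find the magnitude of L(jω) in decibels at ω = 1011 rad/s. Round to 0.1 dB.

At s = jω = j1011:
zero (s+500): 500 + j1011 → |·| = √(500²+1011²) = √1272121 ≈ 1127.9, ∠ = arctan(1011/500) ≈ 63.68°
quadratic: (j1011)² + 400·j1011 + 250000 = -772121 + j404400 → |·| ≈ 8.7161e+05, ∠ ≈ 152.36°
|L| = 250000 · 1127.9 / 8.7161e+05 ≈ 323.51
Gain = 20 log₁₀(323.51) ≈ 50.20 dB

50.2 dB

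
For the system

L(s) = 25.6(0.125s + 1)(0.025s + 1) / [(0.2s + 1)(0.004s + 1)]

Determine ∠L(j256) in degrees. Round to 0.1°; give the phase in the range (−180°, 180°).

At ω = 256 rad/s:
zero (1 + j256·0.125) = 1 + j32 → |·| ≈ 32.016, ∠ ≈ 88.21°
zero (1 + j256·0.025) = 1 + j6.4 → |·| ≈ 6.4777, ∠ ≈ 81.12°
pole (1 + j256·0.2) = 1 + j51.2 → |·| ≈ 51.21, ∠ ≈ 88.88°
pole (1 + j256·0.004) = 1 + j1.024 → |·| ≈ 1.4313, ∠ ≈ 45.68°
∠L = (88.21° + 81.12°) − (88.88° + 45.68°) = 34.77°

34.8°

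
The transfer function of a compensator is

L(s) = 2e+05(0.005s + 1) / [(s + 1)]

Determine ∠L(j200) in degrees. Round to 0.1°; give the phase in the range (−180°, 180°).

-44.7°

At ω = 200 rad/s:
zero (1 + j200·0.005) = 1 + j1 → |·| ≈ 1.4142, ∠ ≈ 45.00°
pole (1 + j200·1) = 1 + j200 → |·| ≈ 200, ∠ ≈ 89.71°
∠L = (45.00°) − (89.71°) = -44.71°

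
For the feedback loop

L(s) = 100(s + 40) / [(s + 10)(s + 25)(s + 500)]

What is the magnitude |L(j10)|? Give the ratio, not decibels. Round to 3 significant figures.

0.0217

At s = jω = j10:
zero (s+40): 40 + j10 → |·| = √(40²+10²) = √1700 ≈ 41.231, ∠ = arctan(10/40) ≈ 14.04°
pole (s+10): 10 + j10 → |·| = √(10²+10²) = √200 ≈ 14.142, ∠ = arctan(10/10) ≈ 45.00°
pole (s+25): 25 + j10 → |·| = √(25²+10²) = √725 ≈ 26.926, ∠ = arctan(10/25) ≈ 21.80°
pole (s+500): 500 + j10 → |·| = √(500²+10²) = √250100 ≈ 500.1, ∠ = arctan(10/500) ≈ 1.15°
|L| = 100 · 41.231 / 1.9043e+05 ≈ 0.021652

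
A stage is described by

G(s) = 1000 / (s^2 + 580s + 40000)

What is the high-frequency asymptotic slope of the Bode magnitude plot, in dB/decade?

Each pole contributes −20 dB/decade at high frequency; each zero contributes +20 dB/decade.
Net: 0 zero(s) − 2 pole(s) → -40 dB/decade.

-40 dB/decade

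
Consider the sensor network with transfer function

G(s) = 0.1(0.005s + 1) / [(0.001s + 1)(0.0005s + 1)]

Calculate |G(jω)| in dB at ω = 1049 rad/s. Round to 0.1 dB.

At ω = 1049 rad/s:
zero (1 + j1049·0.005) = 1 + j5.245 → |·| ≈ 5.3395, ∠ ≈ 79.21°
pole (1 + j1049·0.001) = 1 + j1.049 → |·| ≈ 1.4493, ∠ ≈ 46.37°
pole (1 + j1049·0.0005) = 1 + j0.5245 → |·| ≈ 1.1292, ∠ ≈ 27.68°
|G| = 0.1 · 5.3395 / (1.4493 · 1.1292) ≈ 0.32627
Gain = 20 log₁₀(0.32627) ≈ -9.73 dB

-9.7 dB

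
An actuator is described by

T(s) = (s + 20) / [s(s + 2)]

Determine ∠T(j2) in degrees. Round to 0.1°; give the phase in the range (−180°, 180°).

At s = jω = j2:
zero (s+20): 20 + j2 → |·| = √(20²+2²) = √404 ≈ 20.1, ∠ = arctan(2/20) ≈ 5.71°
pole (s+2): 2 + j2 → |·| = √(2²+2²) = √8 ≈ 2.8284, ∠ = arctan(2/2) ≈ 45.00°
pole at origin: |s| = 2, ∠ = 90.00° (in denominator)
∠T = 5.71° − 135.00° = -129.29°

-129.3°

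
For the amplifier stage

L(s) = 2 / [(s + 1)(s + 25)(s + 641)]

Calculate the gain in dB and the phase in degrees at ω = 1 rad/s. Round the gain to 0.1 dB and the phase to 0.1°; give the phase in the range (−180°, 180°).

At s = jω = j1:
pole (s+1): 1 + j1 → |·| = √(1²+1²) = √2 ≈ 1.4142, ∠ = arctan(1/1) ≈ 45.00°
pole (s+25): 25 + j1 → |·| = √(25²+1²) = √626 ≈ 25.02, ∠ = arctan(1/25) ≈ 2.29°
pole (s+641): 641 + j1 → |·| = √(641²+1²) = √410882 ≈ 641, ∠ = arctan(1/641) ≈ 0.09°
|L| = 2 / 22681 ≈ 8.818e-05
Gain = 20 log₁₀(8.818e-05) ≈ -81.09 dB
∠L = 0.00° − 47.38° = -47.38°

-81.1 dB, -47.4°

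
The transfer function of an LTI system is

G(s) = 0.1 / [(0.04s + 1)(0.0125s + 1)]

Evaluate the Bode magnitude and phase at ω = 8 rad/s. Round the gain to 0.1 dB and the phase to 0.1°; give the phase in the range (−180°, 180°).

-20.5 dB, -23.5°

At ω = 8 rad/s:
pole (1 + j8·0.04) = 1 + j0.32 → |·| ≈ 1.05, ∠ ≈ 17.74°
pole (1 + j8·0.0125) = 1 + j0.1 → |·| ≈ 1.005, ∠ ≈ 5.71°
|G| = 0.1 · 1 / (1.05 · 1.005) ≈ 0.094764
Gain = 20 log₁₀(0.094764) ≈ -20.47 dB
∠G = (0°) − (17.74° + 5.71°) = -23.45°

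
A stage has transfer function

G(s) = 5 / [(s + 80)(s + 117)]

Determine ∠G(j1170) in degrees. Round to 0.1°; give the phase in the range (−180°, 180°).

At s = jω = j1170:
pole (s+80): 80 + j1170 → |·| = √(80²+1170²) = √1375300 ≈ 1172.7, ∠ = arctan(1170/80) ≈ 86.09°
pole (s+117): 117 + j1170 → |·| = √(117²+1170²) = √1382589 ≈ 1175.8, ∠ = arctan(1170/117) ≈ 84.29°
∠G = 0.00° − 170.38° = -170.38°

-170.4°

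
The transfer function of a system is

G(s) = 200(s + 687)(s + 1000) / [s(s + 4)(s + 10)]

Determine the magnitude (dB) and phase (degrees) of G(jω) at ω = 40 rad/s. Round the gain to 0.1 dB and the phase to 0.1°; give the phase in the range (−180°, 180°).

At s = jω = j40:
zero (s+687): 687 + j40 → |·| = √(687²+40²) = √473569 ≈ 688.16, ∠ = arctan(40/687) ≈ 3.33°
zero (s+1000): 1000 + j40 → |·| = √(1000²+40²) = √1001600 ≈ 1000.8, ∠ = arctan(40/1000) ≈ 2.29°
pole (s+4): 4 + j40 → |·| = √(4²+40²) = √1616 ≈ 40.2, ∠ = arctan(40/4) ≈ 84.29°
pole (s+10): 10 + j40 → |·| = √(10²+40²) = √1700 ≈ 41.231, ∠ = arctan(40/10) ≈ 75.96°
pole at origin: |s| = 40, ∠ = 90.00° (in denominator)
|G| = 200 · 6.8871e+05 / 66299 ≈ 2077.6
Gain = 20 log₁₀(2077.6) ≈ 66.35 dB
∠G = 5.62° − 250.25° = -244.63° ≡ 115.37° (principal value)

66.4 dB, 115.4°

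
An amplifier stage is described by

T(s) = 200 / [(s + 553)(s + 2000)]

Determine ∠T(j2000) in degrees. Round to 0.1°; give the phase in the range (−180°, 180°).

At s = jω = j2000:
pole (s+553): 553 + j2000 → |·| = √(553²+2000²) = √4305809 ≈ 2075, ∠ = arctan(2000/553) ≈ 74.54°
pole (s+2000): 2000 + j2000 → |·| = √(2000²+2000²) = √8000000 ≈ 2828.4, ∠ = arctan(2000/2000) ≈ 45.00°
∠T = 0.00° − 119.54° = -119.54°

-119.5°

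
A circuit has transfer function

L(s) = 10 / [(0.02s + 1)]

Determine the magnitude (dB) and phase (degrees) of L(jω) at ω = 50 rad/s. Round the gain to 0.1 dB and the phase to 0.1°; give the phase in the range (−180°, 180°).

At ω = 50 rad/s:
pole (1 + j50·0.02) = 1 + j1 → |·| ≈ 1.4142, ∠ ≈ 45.00°
|L| = 10 · 1 / (1.4142) ≈ 7.0711
Gain = 20 log₁₀(7.0711) ≈ 16.99 dB
∠L = (0°) − (45.00°) = -45.00°

17.0 dB, -45.0°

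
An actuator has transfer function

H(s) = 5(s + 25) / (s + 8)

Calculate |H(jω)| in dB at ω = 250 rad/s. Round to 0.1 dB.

14.0 dB

At s = jω = j250:
zero (s+25): 25 + j250 → |·| = √(25²+250²) = √63125 ≈ 251.25, ∠ = arctan(250/25) ≈ 84.29°
pole (s+8): 8 + j250 → |·| = √(8²+250²) = √62564 ≈ 250.13, ∠ = arctan(250/8) ≈ 88.17°
|H| = 5 · 251.25 / 250.13 ≈ 5.0224
Gain = 20 log₁₀(5.0224) ≈ 14.02 dB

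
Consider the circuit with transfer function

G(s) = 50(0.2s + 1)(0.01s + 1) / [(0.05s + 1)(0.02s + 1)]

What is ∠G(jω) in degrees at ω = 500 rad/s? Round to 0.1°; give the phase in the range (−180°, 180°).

At ω = 500 rad/s:
zero (1 + j500·0.2) = 1 + j100 → |·| ≈ 100, ∠ ≈ 89.43°
zero (1 + j500·0.01) = 1 + j5 → |·| ≈ 5.099, ∠ ≈ 78.69°
pole (1 + j500·0.05) = 1 + j25 → |·| ≈ 25.02, ∠ ≈ 87.71°
pole (1 + j500·0.02) = 1 + j10 → |·| ≈ 10.05, ∠ ≈ 84.29°
∠G = (89.43° + 78.69°) − (87.71° + 84.29°) = -3.88°

-3.9°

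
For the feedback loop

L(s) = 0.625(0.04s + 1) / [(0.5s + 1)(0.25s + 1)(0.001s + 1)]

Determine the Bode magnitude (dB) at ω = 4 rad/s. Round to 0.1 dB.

At ω = 4 rad/s:
zero (1 + j4·0.04) = 1 + j0.16 → |·| ≈ 1.0127, ∠ ≈ 9.09°
pole (1 + j4·0.5) = 1 + j2 → |·| ≈ 2.2361, ∠ ≈ 63.43°
pole (1 + j4·0.25) = 1 + j1 → |·| ≈ 1.4142, ∠ ≈ 45.00°
pole (1 + j4·0.001) = 1 + j0.004 → |·| ≈ 1, ∠ ≈ 0.23°
|L| = 0.625 · 1.0127 / (2.2361 · 1.4142 · 1) ≈ 0.20015
Gain = 20 log₁₀(0.20015) ≈ -13.97 dB

-14.0 dB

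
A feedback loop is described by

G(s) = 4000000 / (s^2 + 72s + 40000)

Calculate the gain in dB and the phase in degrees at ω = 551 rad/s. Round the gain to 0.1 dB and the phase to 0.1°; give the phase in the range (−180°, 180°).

At s = jω = j551:
quadratic: (j551)² + 72·j551 + 40000 = -263601 + j39672 → |·| ≈ 2.6657e+05, ∠ ≈ 171.44°
|G| = 4000000 / 2.6657e+05 ≈ 15.005
Gain = 20 log₁₀(15.005) ≈ 23.52 dB
∠G = 0.00° − 171.44° = -171.44°

23.5 dB, -171.4°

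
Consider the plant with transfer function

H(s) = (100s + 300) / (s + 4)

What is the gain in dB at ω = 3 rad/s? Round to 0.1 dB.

38.6 dB

Substitute s = j3:
Numerator: 100(j3) + 300 = 300 + j300
Denominator: (j3) + 4 = 4 + j3
|N| = √(300² + 300²) ≈ 424.26, ∠N ≈ 45.00°
|D| = √(4² + 3²) ≈ 5, ∠D ≈ 36.87°
|H| = 424.26 / 5 ≈ 84.852
Gain = 20 log₁₀(84.852) ≈ 38.57 dB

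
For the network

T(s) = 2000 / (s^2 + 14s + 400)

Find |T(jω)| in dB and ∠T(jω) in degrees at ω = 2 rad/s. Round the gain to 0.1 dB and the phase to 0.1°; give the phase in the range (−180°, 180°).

At s = jω = j2:
quadratic: (j2)² + 14·j2 + 400 = 396 + j28 → |·| ≈ 396.99, ∠ ≈ 4.04°
|T| = 2000 / 396.99 ≈ 5.0379
Gain = 20 log₁₀(5.0379) ≈ 14.04 dB
∠T = 0.00° − 4.04° = -4.04°

14.0 dB, -4.0°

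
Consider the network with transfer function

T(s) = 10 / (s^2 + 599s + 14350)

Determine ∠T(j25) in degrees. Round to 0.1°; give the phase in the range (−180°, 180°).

-47.5°

Substitute s = j25:
Numerator: 10 = 10 + j0
Denominator: (j25)^2 + 599(j25) + 14350 = 13725 + j14975
|N| = √(10² + 0²) ≈ 10, ∠N ≈ 0.00°
|D| = √(13725² + 14975²) ≈ 20313, ∠D ≈ 47.49°
∠T = 0.00° − 47.49° = -47.49°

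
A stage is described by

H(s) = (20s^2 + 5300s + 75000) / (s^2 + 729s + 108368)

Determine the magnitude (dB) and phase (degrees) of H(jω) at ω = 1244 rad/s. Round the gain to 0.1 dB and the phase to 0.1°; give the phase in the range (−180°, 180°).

25.4 dB, 20.2°

Substitute s = j1244:
Numerator: 20(j1244)^2 + 5300(j1244) + 75000 = -30875720 + j6593200
Denominator: (j1244)^2 + 729(j1244) + 108368 = -1439168 + j906876
|N| = √(30875720² + 6593200²) ≈ 3.1572e+07, ∠N ≈ 167.95°
|D| = √(1439168² + 906876²) ≈ 1.7011e+06, ∠D ≈ 147.78°
|H| = 3.1572e+07 / 1.7011e+06 ≈ 18.56
Gain = 20 log₁₀(18.56) ≈ 25.37 dB
∠H = 167.95° − 147.78° = 20.17°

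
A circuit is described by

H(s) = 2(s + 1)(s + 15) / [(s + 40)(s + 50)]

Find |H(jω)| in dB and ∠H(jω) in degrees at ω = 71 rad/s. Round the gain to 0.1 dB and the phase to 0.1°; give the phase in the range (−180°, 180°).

3.3 dB, 51.8°

At s = jω = j71:
zero (s+1): 1 + j71 → |·| = √(1²+71²) = √5042 ≈ 71.007, ∠ = arctan(71/1) ≈ 89.19°
zero (s+15): 15 + j71 → |·| = √(15²+71²) = √5266 ≈ 72.567, ∠ = arctan(71/15) ≈ 78.07°
pole (s+40): 40 + j71 → |·| = √(40²+71²) = √6641 ≈ 81.492, ∠ = arctan(71/40) ≈ 60.60°
pole (s+50): 50 + j71 → |·| = √(50²+71²) = √7541 ≈ 86.839, ∠ = arctan(71/50) ≈ 54.85°
|H| = 2 · 5152.8 / 7076.7 ≈ 1.4563
Gain = 20 log₁₀(1.4563) ≈ 3.27 dB
∠H = 167.26° − 115.45° = 51.81°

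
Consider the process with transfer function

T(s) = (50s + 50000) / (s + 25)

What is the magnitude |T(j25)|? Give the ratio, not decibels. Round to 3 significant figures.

1.41e+03

Substitute s = j25:
Numerator: 50(j25) + 50000 = 50000 + j1250
Denominator: (j25) + 25 = 25 + j25
|N| = √(50000² + 1250²) ≈ 50016, ∠N ≈ 1.43°
|D| = √(25² + 25²) ≈ 35.355, ∠D ≈ 45.00°
|T| = 50016 / 35.355 ≈ 1414.7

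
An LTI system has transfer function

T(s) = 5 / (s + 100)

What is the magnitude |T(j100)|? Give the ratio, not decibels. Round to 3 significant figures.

Substitute s = j100:
Numerator: 5 = 5 + j0
Denominator: (j100) + 100 = 100 + j100
|N| = √(5² + 0²) ≈ 5, ∠N ≈ 0.00°
|D| = √(100² + 100²) ≈ 141.42, ∠D ≈ 45.00°
|T| = 5 / 141.42 ≈ 0.035356

0.0354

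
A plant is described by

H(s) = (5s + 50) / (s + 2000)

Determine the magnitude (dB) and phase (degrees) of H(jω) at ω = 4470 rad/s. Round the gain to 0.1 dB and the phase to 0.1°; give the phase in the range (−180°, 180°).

Substitute s = j4470:
Numerator: 5(j4470) + 50 = 50 + j22350
Denominator: (j4470) + 2000 = 2000 + j4470
|N| = √(50² + 22350²) ≈ 22350, ∠N ≈ 89.87°
|D| = √(2000² + 4470²) ≈ 4897, ∠D ≈ 65.89°
|H| = 22350 / 4897 ≈ 4.564
Gain = 20 log₁₀(4.564) ≈ 13.19 dB
∠H = 89.87° − 65.89° = 23.98°

13.2 dB, 24.0°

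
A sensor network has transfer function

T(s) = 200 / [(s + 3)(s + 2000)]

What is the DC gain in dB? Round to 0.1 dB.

-29.5 dB

T(0) = 200 / (3·2000) ≈ 0.033333
20 log₁₀(0.033333) ≈ -29.54 dB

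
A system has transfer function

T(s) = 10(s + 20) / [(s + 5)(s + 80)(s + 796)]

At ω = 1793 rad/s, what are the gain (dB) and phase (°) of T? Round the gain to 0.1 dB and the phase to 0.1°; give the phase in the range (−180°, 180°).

-110.9 dB, -154.0°

At s = jω = j1793:
zero (s+20): 20 + j1793 → |·| = √(20²+1793²) = √3215249 ≈ 1793.1, ∠ = arctan(1793/20) ≈ 89.36°
pole (s+5): 5 + j1793 → |·| = √(5²+1793²) = √3214874 ≈ 1793, ∠ = arctan(1793/5) ≈ 89.84°
pole (s+80): 80 + j1793 → |·| = √(80²+1793²) = √3221249 ≈ 1794.8, ∠ = arctan(1793/80) ≈ 87.45°
pole (s+796): 796 + j1793 → |·| = √(796²+1793²) = √3848465 ≈ 1961.8, ∠ = arctan(1793/796) ≈ 66.06°
|T| = 10 · 1793.1 / 6.3132e+09 ≈ 2.8402e-06
Gain = 20 log₁₀(2.8402e-06) ≈ -110.93 dB
∠T = 89.36° − 243.35° = -153.99°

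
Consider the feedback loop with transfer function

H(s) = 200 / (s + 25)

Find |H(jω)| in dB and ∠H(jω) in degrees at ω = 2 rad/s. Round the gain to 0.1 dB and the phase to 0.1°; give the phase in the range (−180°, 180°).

Substitute s = j2:
Numerator: 200 = 200 + j0
Denominator: (j2) + 25 = 25 + j2
|N| = √(200² + 0²) ≈ 200, ∠N ≈ 0.00°
|D| = √(25² + 2²) ≈ 25.08, ∠D ≈ 4.57°
|H| = 200 / 25.08 ≈ 7.9745
Gain = 20 log₁₀(7.9745) ≈ 18.03 dB
∠H = 0.00° − 4.57° = -4.57°

18.0 dB, -4.6°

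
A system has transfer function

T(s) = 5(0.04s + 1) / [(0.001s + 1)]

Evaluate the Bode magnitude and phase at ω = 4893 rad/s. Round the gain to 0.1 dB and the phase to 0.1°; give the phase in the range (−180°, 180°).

At ω = 4893 rad/s:
zero (1 + j4893·0.04) = 1 + j195.72 → |·| ≈ 195.72, ∠ ≈ 89.71°
pole (1 + j4893·0.001) = 1 + j4.893 → |·| ≈ 4.9941, ∠ ≈ 78.45°
|T| = 5 · 195.72 / (4.9941) ≈ 195.95
Gain = 20 log₁₀(195.95) ≈ 45.84 dB
∠T = (89.71°) − (78.45°) = 11.26°

45.8 dB, 11.3°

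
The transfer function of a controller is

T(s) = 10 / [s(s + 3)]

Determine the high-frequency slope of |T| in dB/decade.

-40 dB/decade

Each pole contributes −20 dB/decade at high frequency; each zero contributes +20 dB/decade.
Net: 0 zero(s) − 2 pole(s) → -40 dB/decade.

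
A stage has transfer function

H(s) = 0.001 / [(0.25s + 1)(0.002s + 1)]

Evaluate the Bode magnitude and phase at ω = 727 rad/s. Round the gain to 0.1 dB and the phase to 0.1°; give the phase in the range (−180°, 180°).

At ω = 727 rad/s:
pole (1 + j727·0.25) = 1 + j181.75 → |·| ≈ 181.75, ∠ ≈ 89.68°
pole (1 + j727·0.002) = 1 + j1.454 → |·| ≈ 1.7647, ∠ ≈ 55.48°
|H| = 0.001 · 1 / (181.75 · 1.7647) ≈ 3.1178e-06
Gain = 20 log₁₀(3.1178e-06) ≈ -110.12 dB
∠H = (0°) − (89.68° + 55.48°) = -145.16°

-110.1 dB, -145.2°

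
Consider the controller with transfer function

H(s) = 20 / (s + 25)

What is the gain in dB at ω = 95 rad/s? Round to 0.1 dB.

-13.8 dB

Substitute s = j95:
Numerator: 20 = 20 + j0
Denominator: (j95) + 25 = 25 + j95
|N| = √(20² + 0²) ≈ 20, ∠N ≈ 0.00°
|D| = √(25² + 95²) ≈ 98.234, ∠D ≈ 75.26°
|H| = 20 / 98.234 ≈ 0.2036
Gain = 20 log₁₀(0.2036) ≈ -13.82 dB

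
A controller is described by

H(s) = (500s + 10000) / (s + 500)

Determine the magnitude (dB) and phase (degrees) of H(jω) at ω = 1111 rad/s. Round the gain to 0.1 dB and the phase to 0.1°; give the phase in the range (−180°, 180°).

Substitute s = j1111:
Numerator: 500(j1111) + 10000 = 10000 + j555500
Denominator: (j1111) + 500 = 500 + j1111
|N| = √(10000² + 555500²) ≈ 5.5559e+05, ∠N ≈ 88.97°
|D| = √(500² + 1111²) ≈ 1218.3, ∠D ≈ 65.77°
|H| = 5.5559e+05 / 1218.3 ≈ 456.04
Gain = 20 log₁₀(456.04) ≈ 53.18 dB
∠H = 88.97° − 65.77° = 23.20°

53.2 dB, 23.2°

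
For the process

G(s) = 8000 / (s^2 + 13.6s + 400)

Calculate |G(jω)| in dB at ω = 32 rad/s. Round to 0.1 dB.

20.4 dB

At s = jω = j32:
quadratic: (j32)² + 13.6·j32 + 400 = -624 + j435.2 → |·| ≈ 760.77, ∠ ≈ 145.11°
|G| = 8000 / 760.77 ≈ 10.516
Gain = 20 log₁₀(10.516) ≈ 20.44 dB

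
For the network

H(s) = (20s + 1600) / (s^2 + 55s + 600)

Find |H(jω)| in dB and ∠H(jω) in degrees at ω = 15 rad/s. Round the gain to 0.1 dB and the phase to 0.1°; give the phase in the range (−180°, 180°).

Substitute s = j15:
Numerator: 20(j15) + 1600 = 1600 + j300
Denominator: (j15)^2 + 55(j15) + 600 = 375 + j825
|N| = √(1600² + 300²) ≈ 1627.9, ∠N ≈ 10.62°
|D| = √(375² + 825²) ≈ 906.23, ∠D ≈ 65.56°
|H| = 1627.9 / 906.23 ≈ 1.7963
Gain = 20 log₁₀(1.7963) ≈ 5.09 dB
∠H = 10.62° − 65.56° = -54.94°

5.1 dB, -54.9°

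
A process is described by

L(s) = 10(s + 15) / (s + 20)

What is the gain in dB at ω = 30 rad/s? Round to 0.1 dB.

At s = jω = j30:
zero (s+15): 15 + j30 → |·| = √(15²+30²) = √1125 ≈ 33.541, ∠ = arctan(30/15) ≈ 63.43°
pole (s+20): 20 + j30 → |·| = √(20²+30²) = √1300 ≈ 36.056, ∠ = arctan(30/20) ≈ 56.31°
|L| = 10 · 33.541 / 36.056 ≈ 9.3025
Gain = 20 log₁₀(9.3025) ≈ 19.37 dB

19.4 dB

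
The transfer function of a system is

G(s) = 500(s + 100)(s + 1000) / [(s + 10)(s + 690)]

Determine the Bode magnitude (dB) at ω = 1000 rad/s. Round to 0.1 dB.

At s = jω = j1000:
zero (s+100): 100 + j1000 → |·| = √(100²+1000²) = √1010000 ≈ 1005, ∠ = arctan(1000/100) ≈ 84.29°
zero (s+1000): 1000 + j1000 → |·| = √(1000²+1000²) = √2000000 ≈ 1414.2, ∠ = arctan(1000/1000) ≈ 45.00°
pole (s+10): 10 + j1000 → |·| = √(10²+1000²) = √1000100 ≈ 1000, ∠ = arctan(1000/10) ≈ 89.43°
pole (s+690): 690 + j1000 → |·| = √(690²+1000²) = √1476100 ≈ 1214.9, ∠ = arctan(1000/690) ≈ 55.39°
|G| = 500 · 1.4213e+06 / 1.2149e+06 ≈ 584.95
Gain = 20 log₁₀(584.95) ≈ 55.34 dB

55.3 dB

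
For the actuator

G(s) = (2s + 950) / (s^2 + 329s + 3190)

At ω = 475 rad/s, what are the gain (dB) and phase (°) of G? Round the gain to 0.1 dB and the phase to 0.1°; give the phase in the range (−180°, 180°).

Substitute s = j475:
Numerator: 2(j475) + 950 = 950 + j950
Denominator: (j475)^2 + 329(j475) + 3190 = -222435 + j156275
|N| = √(950² + 950²) ≈ 1343.5, ∠N ≈ 45.00°
|D| = √(222435² + 156275²) ≈ 2.7184e+05, ∠D ≈ 144.91°
|G| = 1343.5 / 2.7184e+05 ≈ 0.0049422
Gain = 20 log₁₀(0.0049422) ≈ -46.12 dB
∠G = 45.00° − 144.91° = -99.91°

-46.1 dB, -99.9°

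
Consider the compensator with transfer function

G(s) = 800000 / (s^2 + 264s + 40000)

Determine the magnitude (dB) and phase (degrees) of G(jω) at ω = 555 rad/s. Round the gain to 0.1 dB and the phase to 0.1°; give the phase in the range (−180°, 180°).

8.4 dB, -151.3°

At s = jω = j555:
quadratic: (j555)² + 264·j555 + 40000 = -268025 + j146520 → |·| ≈ 3.0546e+05, ∠ ≈ 151.34°
|G| = 800000 / 3.0546e+05 ≈ 2.619
Gain = 20 log₁₀(2.619) ≈ 8.36 dB
∠G = 0.00° − 151.34° = -151.34°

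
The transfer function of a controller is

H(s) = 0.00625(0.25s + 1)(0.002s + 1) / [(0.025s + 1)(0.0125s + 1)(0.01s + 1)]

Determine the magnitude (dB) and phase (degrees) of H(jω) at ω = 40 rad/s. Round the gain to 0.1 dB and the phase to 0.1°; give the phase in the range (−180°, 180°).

-28.6 dB, -4.5°

At ω = 40 rad/s:
zero (1 + j40·0.25) = 1 + j10 → |·| ≈ 10.05, ∠ ≈ 84.29°
zero (1 + j40·0.002) = 1 + j0.08 → |·| ≈ 1.0032, ∠ ≈ 4.57°
pole (1 + j40·0.025) = 1 + j1 → |·| ≈ 1.4142, ∠ ≈ 45.00°
pole (1 + j40·0.0125) = 1 + j0.5 → |·| ≈ 1.118, ∠ ≈ 26.57°
pole (1 + j40·0.01) = 1 + j0.4 → |·| ≈ 1.077, ∠ ≈ 21.80°
|H| = 0.00625 · 10.05 · 1.0032 / (1.4142 · 1.118 · 1.077) ≈ 0.037005
Gain = 20 log₁₀(0.037005) ≈ -28.63 dB
∠H = (84.29° + 4.57°) − (45.00° + 26.57° + 21.80°) = -4.51°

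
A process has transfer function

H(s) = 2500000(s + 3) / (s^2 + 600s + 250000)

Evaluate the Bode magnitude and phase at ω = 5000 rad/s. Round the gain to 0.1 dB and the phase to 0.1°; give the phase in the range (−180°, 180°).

At s = jω = j5000:
zero (s+3): 3 + j5000 → |·| = √(3²+5000²) = √25000009 ≈ 5000, ∠ = arctan(5000/3) ≈ 89.97°
quadratic: (j5000)² + 600·j5000 + 250000 = -24750000 + j3000000 → |·| ≈ 2.4931e+07, ∠ ≈ 173.09°
|H| = 2500000 · 5000 / 2.4931e+07 ≈ 501.38
Gain = 20 log₁₀(501.38) ≈ 54.00 dB
∠H = 89.97° − 173.09° = -83.12°

54.0 dB, -83.1°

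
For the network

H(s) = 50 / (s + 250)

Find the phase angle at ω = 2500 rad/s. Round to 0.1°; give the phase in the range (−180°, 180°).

-84.3°

At s = jω = j2500:
pole (s+250): 250 + j2500 → |·| = √(250²+2500²) = √6312500 ≈ 2512.5, ∠ = arctan(2500/250) ≈ 84.29°
∠H = 0.00° − 84.29° = -84.29°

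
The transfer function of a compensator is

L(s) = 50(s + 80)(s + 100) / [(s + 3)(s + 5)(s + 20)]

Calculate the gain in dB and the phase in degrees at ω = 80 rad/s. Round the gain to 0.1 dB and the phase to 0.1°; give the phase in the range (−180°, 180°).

At s = jω = j80:
zero (s+80): 80 + j80 → |·| = √(80²+80²) = √12800 ≈ 113.14, ∠ = arctan(80/80) ≈ 45.00°
zero (s+100): 100 + j80 → |·| = √(100²+80²) = √16400 ≈ 128.06, ∠ = arctan(80/100) ≈ 38.66°
pole (s+3): 3 + j80 → |·| = √(3²+80²) = √6409 ≈ 80.056, ∠ = arctan(80/3) ≈ 87.85°
pole (s+5): 5 + j80 → |·| = √(5²+80²) = √6425 ≈ 80.156, ∠ = arctan(80/5) ≈ 86.42°
pole (s+20): 20 + j80 → |·| = √(20²+80²) = √6800 ≈ 82.462, ∠ = arctan(80/20) ≈ 75.96°
|L| = 50 · 14489 / 5.2916e+05 ≈ 1.3691
Gain = 20 log₁₀(1.3691) ≈ 2.73 dB
∠L = 83.66° − 250.23° = -166.57°

2.7 dB, -166.6°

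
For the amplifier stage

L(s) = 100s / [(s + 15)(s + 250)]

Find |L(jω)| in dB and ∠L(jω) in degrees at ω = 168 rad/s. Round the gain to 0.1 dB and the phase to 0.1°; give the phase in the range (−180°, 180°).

-9.6 dB, -28.8°

At s = jω = j168:
zero at origin: s = j168 → |·| = 168, ∠ = 90.00°
pole (s+15): 15 + j168 → |·| = √(15²+168²) = √28449 ≈ 168.67, ∠ = arctan(168/15) ≈ 84.90°
pole (s+250): 250 + j168 → |·| = √(250²+168²) = √90724 ≈ 301.2, ∠ = arctan(168/250) ≈ 33.90°
|L| = 100 · 168 / 50803 ≈ 0.33069
Gain = 20 log₁₀(0.33069) ≈ -9.61 dB
∠L = 90.00° − 118.80° = -28.80°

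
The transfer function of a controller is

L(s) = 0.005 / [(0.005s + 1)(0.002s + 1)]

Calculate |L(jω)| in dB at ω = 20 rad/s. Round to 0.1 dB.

At ω = 20 rad/s:
pole (1 + j20·0.005) = 1 + j0.1 → |·| ≈ 1.005, ∠ ≈ 5.71°
pole (1 + j20·0.002) = 1 + j0.04 → |·| ≈ 1.0008, ∠ ≈ 2.29°
|L| = 0.005 · 1 / (1.005 · 1.0008) ≈ 0.0049711
Gain = 20 log₁₀(0.0049711) ≈ -46.07 dB

-46.1 dB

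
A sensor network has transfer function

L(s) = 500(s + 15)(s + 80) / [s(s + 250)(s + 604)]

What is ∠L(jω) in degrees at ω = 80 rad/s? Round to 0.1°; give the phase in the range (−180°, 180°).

9.1°

At s = jω = j80:
zero (s+15): 15 + j80 → |·| = √(15²+80²) = √6625 ≈ 81.394, ∠ = arctan(80/15) ≈ 79.38°
zero (s+80): 80 + j80 → |·| = √(80²+80²) = √12800 ≈ 113.14, ∠ = arctan(80/80) ≈ 45.00°
pole (s+250): 250 + j80 → |·| = √(250²+80²) = √68900 ≈ 262.49, ∠ = arctan(80/250) ≈ 17.74°
pole (s+604): 604 + j80 → |·| = √(604²+80²) = √371216 ≈ 609.27, ∠ = arctan(80/604) ≈ 7.54°
pole at origin: |s| = 80, ∠ = 90.00° (in denominator)
∠L = 124.38° − 115.28° = 9.10°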